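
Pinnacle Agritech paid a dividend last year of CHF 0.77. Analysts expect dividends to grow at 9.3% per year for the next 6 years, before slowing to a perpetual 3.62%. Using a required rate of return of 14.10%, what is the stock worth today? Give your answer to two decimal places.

Two-stage DDM. Project D₁…D_6 at 0.093, terminal growth 0.0362, discount at r = 0.141.
D_1 = 0.8416
D_2 = 0.9199
D_3 = 1.0054
D_4 = 1.0989
D_5 = 1.2011
D_6 = 1.3128
Terminal value at t=6: TV = D_7/(r−g) = 1.3604/(0.141−0.0362) = 12.9806
P₀ = 0.8416/(1+0.141)^1 + 0.9199/(1+0.141)^2 + 1.0054/(1+0.141)^3 + 1.0989/(1+0.141)^4 + 1.2011/(1+0.141)^5 + 1.3128/(1+0.141)^6 + 12.9806/(1+0.141)^6 = 9.8682

CHF 9.87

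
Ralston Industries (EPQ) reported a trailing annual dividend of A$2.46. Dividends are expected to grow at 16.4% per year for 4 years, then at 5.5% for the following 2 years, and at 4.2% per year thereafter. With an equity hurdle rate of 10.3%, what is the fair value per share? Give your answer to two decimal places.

Three-stage DDM. Project D₁…D_6; terminal Gordon value at t=6 with g = 0.042; discount at r = 0.103.
D_1 = 2.8634
D_2 = 3.3330
D_3 = 3.8797
D_4 = 4.5159
D_5 = 4.7643
D_6 = 5.0263
TV_6 = 5.2374/(0.103−0.042) = 85.8598
P₀ = Σ Dₜ/(1+r)ᵗ + TV_6/(1+r)^6 = 64.6674

A$64.67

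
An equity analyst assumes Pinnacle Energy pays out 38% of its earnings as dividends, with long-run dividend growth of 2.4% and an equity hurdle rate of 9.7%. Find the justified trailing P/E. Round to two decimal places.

5.33

Justified trailing P/E = b(1+g)/(r−g) = 0.38×(1+0.024)/(0.097−0.024) = 5.3304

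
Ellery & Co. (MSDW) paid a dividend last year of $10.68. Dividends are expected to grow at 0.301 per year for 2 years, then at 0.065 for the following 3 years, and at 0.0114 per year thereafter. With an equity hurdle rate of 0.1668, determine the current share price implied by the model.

Three-stage DDM. Project D₁…D_5; terminal Gordon value at t=5 with g = 0.0114; discount at r = 0.1668.
D_1 = 13.8947
D_2 = 18.0770
D_3 = 19.2520
D_4 = 20.5034
D_5 = 21.8361
TV_5 = 22.0850/(0.1668−0.0114) = 142.1172
P₀ = Σ Dₜ/(1+r)ᵗ + TV_5/(1+r)^5 = 124.1801

$124.18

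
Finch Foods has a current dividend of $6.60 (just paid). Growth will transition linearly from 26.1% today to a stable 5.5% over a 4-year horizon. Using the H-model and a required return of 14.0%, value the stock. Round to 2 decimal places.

H-model: P₀ = D₀[(1+g_L) + H(g_S−g_L)]/(r−g_L), with H = 4/2 = 2.
P₀ = 6.60 × [(1+0.055) + 2×(0.261−0.055)] / (0.14−0.055)
   = 6.60 × 1.4670 / 0.085 = 113.9082

$113.91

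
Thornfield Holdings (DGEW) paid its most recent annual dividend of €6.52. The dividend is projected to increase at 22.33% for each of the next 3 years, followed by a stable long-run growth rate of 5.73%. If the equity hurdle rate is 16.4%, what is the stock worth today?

€96.61

Two-stage DDM. Project D₁…D_3 at 0.2233, terminal growth 0.0573, discount at r = 0.164.
D_1 = 7.9759
D_2 = 9.7569
D_3 = 11.9357
Terminal value at t=3: TV = D_4/(r−g) = 12.6196/(0.164−0.0573) = 118.2716
P₀ = 7.9759/(1+0.164)^1 + 9.7569/(1+0.164)^2 + 11.9357/(1+0.164)^3 + 118.2716/(1+0.164)^3 = 96.6146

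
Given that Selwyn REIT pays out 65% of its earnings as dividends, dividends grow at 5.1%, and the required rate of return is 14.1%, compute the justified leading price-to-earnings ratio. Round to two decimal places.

7.22

Justified leading P/E = b/(r−g) = 0.65/(0.141−0.051) = 7.2222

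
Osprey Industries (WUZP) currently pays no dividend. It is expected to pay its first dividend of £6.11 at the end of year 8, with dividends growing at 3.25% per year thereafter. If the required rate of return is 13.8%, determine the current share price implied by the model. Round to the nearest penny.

Deferred-dividend DDM. At t=7 the remaining stream is a growing perpetuity with first payment D_8 = 6.11.
V_7 = D_8/(r−g) = 6.11/(0.138−0.0325) = 57.9147
P₀ = V_7/(1+r)^7 = 57.9147/(1+0.138)^7 = 23.4311

£23.43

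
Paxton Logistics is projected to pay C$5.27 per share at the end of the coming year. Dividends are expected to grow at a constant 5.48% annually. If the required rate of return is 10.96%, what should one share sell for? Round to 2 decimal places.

C$96.17

Gordon growth model: P₀ = D₁/(r − g), with D₁ = 5.27 given directly.
P₀ = 5.2700 / (0.1096 − 0.0548) = 5.2700 / 0.0548 = 96.1679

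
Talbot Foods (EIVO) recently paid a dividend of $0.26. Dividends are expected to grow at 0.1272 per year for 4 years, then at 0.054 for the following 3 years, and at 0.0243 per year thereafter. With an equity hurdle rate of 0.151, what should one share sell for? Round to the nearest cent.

Three-stage DDM. Project D₁…D_7; terminal Gordon value at t=7 with g = 0.0243; discount at r = 0.151.
D_1 = 0.2931
D_2 = 0.3304
D_3 = 0.3724
D_4 = 0.4197
D_5 = 0.4424
D_6 = 0.4663
D_7 = 0.4915
TV_7 = 0.5034/(0.151−0.0243) = 3.9733
P₀ = Σ Dₜ/(1+r)ᵗ + TV_7/(1+r)^7 = 3.0752

$3.08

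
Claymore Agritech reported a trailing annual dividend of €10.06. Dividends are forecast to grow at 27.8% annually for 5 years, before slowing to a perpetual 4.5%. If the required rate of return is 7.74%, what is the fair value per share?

Two-stage DDM. Project D₁…D_5 at 0.278, terminal growth 0.045, discount at r = 0.0774.
D_1 = 12.8567
D_2 = 16.4308
D_3 = 20.9986
D_4 = 26.8362
D_5 = 34.2967
Terminal value at t=5: TV = D_6/(r−g) = 35.8400/(0.0774−0.045) = 1106.1742
P₀ = 12.8567/(1+0.0774)^1 + 16.4308/(1+0.0774)^2 + 20.9986/(1+0.0774)^3 + 26.8362/(1+0.0774)^4 + 34.2967/(1+0.0774)^5 + 1106.1742/(1+0.0774)^5 = 848.3910

€848.39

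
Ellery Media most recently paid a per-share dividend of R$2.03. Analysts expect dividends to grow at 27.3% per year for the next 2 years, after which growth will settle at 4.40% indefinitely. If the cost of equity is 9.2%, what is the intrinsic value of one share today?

Two-stage DDM. Project D₁…D_2 at 0.273, terminal growth 0.044, discount at r = 0.092.
D_1 = 2.5842
D_2 = 3.2897
Terminal value at t=2: TV = D_3/(r−g) = 3.4344/(0.092−0.044) = 71.5504
P₀ = 2.5842/(1+0.092)^1 + 3.2897/(1+0.092)^2 + 71.5504/(1+0.092)^2 = 65.1273

R$65.13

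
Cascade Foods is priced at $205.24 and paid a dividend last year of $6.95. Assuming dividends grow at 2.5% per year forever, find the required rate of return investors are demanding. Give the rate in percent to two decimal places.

5.97%

Rearranging the constant-growth DDM: r = D₁/P₀ + g.
D₁ = 6.95 × (1 + 0.025) = 7.1237.
r = 7.1237 / 205.24 + 0.025 = 0.03471 + 0.025 = 0.05971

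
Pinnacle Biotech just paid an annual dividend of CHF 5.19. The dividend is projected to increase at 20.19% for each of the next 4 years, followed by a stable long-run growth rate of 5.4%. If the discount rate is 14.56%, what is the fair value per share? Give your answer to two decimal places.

Two-stage DDM. Project D₁…D_4 at 0.2019, terminal growth 0.054, discount at r = 0.1456.
D_1 = 6.2379
D_2 = 7.4973
D_3 = 9.0110
D_4 = 10.8303
Terminal value at t=4: TV = D_5/(r−g) = 11.4151/(0.1456−0.054) = 124.6195
P₀ = 6.2379/(1+0.1456)^1 + 7.4973/(1+0.1456)^2 + 9.0110/(1+0.1456)^3 + 10.8303/(1+0.1456)^4 + 124.6195/(1+0.1456)^4 = 95.7916

CHF 95.79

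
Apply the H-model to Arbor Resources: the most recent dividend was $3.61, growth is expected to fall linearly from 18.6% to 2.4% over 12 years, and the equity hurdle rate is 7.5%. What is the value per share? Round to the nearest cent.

H-model: P₀ = D₀[(1+g_L) + H(g_S−g_L)]/(r−g_L), with H = 12/2 = 6.
P₀ = 3.61 × [(1+0.024) + 6×(0.186−0.024)] / (0.075−0.024)
   = 3.61 × 1.9960 / 0.051 = 141.2855

$141.29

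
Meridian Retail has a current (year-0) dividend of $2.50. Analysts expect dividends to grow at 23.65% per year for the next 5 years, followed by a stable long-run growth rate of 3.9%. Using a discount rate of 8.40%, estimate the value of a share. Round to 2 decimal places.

$130.35

Two-stage DDM. Project D₁…D_5 at 0.2365, terminal growth 0.039, discount at r = 0.084.
D_1 = 3.0912
D_2 = 3.8223
D_3 = 4.7263
D_4 = 5.8441
D_5 = 7.2262
Terminal value at t=5: TV = D_6/(r−g) = 7.5080/(0.084−0.039) = 166.8452
P₀ = 3.0912/(1+0.084)^1 + 3.8223/(1+0.084)^2 + 4.7263/(1+0.084)^3 + 5.8441/(1+0.084)^4 + 7.2262/(1+0.084)^5 + 166.8452/(1+0.084)^5 = 130.3480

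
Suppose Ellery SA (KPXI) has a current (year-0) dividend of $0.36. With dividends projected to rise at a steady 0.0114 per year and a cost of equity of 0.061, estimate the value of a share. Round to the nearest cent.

$7.34

Gordon growth model: P₀ = D₁/(r − g). D₁ = 0.36 × (1 + 0.0114) = 0.3641.
P₀ = 0.3641 / (0.061 − 0.0114) = 0.3641 / 0.0496 = 7.3408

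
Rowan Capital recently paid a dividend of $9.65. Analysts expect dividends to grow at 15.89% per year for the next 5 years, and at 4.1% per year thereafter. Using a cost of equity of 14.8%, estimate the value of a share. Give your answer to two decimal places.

Two-stage DDM. Project D₁…D_5 at 0.1589, terminal growth 0.041, discount at r = 0.148.
D_1 = 11.1834
D_2 = 12.9604
D_3 = 15.0198
D_4 = 17.4065
D_5 = 20.1724
Terminal value at t=5: TV = D_6/(r−g) = 20.9994/(0.148−0.041) = 196.2565
P₀ = 11.1834/(1+0.148)^1 + 12.9604/(1+0.148)^2 + 15.0198/(1+0.148)^3 + 17.4065/(1+0.148)^4 + 20.1724/(1+0.148)^5 + 196.2565/(1+0.148)^5 = 148.0690

$148.07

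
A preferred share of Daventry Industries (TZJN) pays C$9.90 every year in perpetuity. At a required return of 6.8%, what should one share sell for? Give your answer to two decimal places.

C$145.59

Zero-growth DDM (perpetuity): P₀ = D/r = 9.90 / 0.068 = 145.5882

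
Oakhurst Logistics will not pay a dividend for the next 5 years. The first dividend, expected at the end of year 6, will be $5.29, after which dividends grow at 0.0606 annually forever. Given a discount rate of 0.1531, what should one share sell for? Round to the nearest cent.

Deferred-dividend DDM. At t=5 the remaining stream is a growing perpetuity with first payment D_6 = 5.29.
V_5 = D_6/(r−g) = 5.29/(0.1531−0.0606) = 57.1892
P₀ = V_5/(1+r)^5 = 57.1892/(1+0.1531)^5 = 28.0530

$28.05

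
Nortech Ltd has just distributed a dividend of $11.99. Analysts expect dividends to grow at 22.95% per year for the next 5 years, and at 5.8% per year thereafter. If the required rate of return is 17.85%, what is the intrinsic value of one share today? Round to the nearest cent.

Two-stage DDM. Project D₁…D_5 at 0.2295, terminal growth 0.058, discount at r = 0.1785.
D_1 = 14.7417
D_2 = 18.1249
D_3 = 22.2846
D_4 = 27.3989
D_5 = 33.6870
Terminal value at t=5: TV = D_6/(r−g) = 35.6408/(0.1785−0.058) = 295.7743
P₀ = 14.7417/(1+0.1785)^1 + 18.1249/(1+0.1785)^2 + 22.2846/(1+0.1785)^3 + 27.3989/(1+0.1785)^4 + 33.6870/(1+0.1785)^5 + 295.7743/(1+0.1785)^5 = 198.3075

$198.31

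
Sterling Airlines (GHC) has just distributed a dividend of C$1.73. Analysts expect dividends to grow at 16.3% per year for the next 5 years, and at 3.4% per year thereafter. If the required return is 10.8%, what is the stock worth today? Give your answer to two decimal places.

Two-stage DDM. Project D₁…D_5 at 0.163, terminal growth 0.034, discount at r = 0.108.
D_1 = 2.0120
D_2 = 2.3399
D_3 = 2.7214
D_4 = 3.1649
D_5 = 3.6808
Terminal value at t=5: TV = D_6/(r−g) = 3.8060/(0.108−0.034) = 51.4320
P₀ = 2.0120/(1+0.108)^1 + 2.3399/(1+0.108)^2 + 2.7214/(1+0.108)^3 + 3.1649/(1+0.108)^4 + 3.6808/(1+0.108)^5 + 51.4320/(1+0.108)^5 = 40.8255

C$40.83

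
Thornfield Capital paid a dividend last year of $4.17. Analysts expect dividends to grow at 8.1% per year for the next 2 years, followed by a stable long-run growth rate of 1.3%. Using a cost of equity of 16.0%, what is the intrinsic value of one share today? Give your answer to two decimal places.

$32.46

Two-stage DDM. Project D₁…D_2 at 0.081, terminal growth 0.013, discount at r = 0.16.
D_1 = 4.5078
D_2 = 4.8729
Terminal value at t=2: TV = D_3/(r−g) = 4.9362/(0.16−0.013) = 33.5799
P₀ = 4.5078/(1+0.16)^1 + 4.8729/(1+0.16)^2 + 33.5799/(1+0.16)^2 = 32.4627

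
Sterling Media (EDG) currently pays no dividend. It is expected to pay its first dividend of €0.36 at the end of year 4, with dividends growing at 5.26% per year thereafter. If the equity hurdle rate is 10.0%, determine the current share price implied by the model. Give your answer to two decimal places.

€5.71

Deferred-dividend DDM. At t=3 the remaining stream is a growing perpetuity with first payment D_4 = 0.36.
V_3 = D_4/(r−g) = 0.36/(0.1−0.0526) = 7.5949
P₀ = V_3/(1+r)^3 = 7.5949/(1+0.1)^3 = 5.7062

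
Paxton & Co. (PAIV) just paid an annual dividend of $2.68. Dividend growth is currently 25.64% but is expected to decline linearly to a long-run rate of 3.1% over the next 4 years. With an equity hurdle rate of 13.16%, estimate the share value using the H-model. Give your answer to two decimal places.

H-model: P₀ = D₀[(1+g_L) + H(g_S−g_L)]/(r−g_L), with H = 4/2 = 2.
P₀ = 2.68 × [(1+0.031) + 2×(0.2564−0.031)] / (0.1316−0.031)
   = 2.68 × 1.4818 / 0.1006 = 39.4754

$39.48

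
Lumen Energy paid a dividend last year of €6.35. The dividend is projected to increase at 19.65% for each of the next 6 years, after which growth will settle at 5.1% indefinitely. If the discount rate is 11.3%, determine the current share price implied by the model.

Two-stage DDM. Project D₁…D_6 at 0.1965, terminal growth 0.051, discount at r = 0.113.
D_1 = 7.5978
D_2 = 9.0907
D_3 = 10.8771
D_4 = 13.0144
D_5 = 15.5717
D_6 = 18.6316
Terminal value at t=6: TV = D_7/(r−g) = 19.5818/(0.113−0.051) = 315.8355
P₀ = 7.5978/(1+0.113)^1 + 9.0907/(1+0.113)^2 + 10.8771/(1+0.113)^3 + 13.0144/(1+0.113)^4 + 15.5717/(1+0.113)^5 + 18.6316/(1+0.113)^6 + 315.8355/(1+0.113)^6 = 215.5994

€215.60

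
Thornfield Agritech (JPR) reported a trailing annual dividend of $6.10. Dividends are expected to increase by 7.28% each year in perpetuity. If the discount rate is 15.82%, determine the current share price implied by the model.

Gordon growth model: P₀ = D₁/(r − g). D₁ = 6.10 × (1 + 0.0728) = 6.5441.
P₀ = 6.5441 / (0.1582 − 0.0728) = 6.5441 / 0.0854 = 76.6286

$76.63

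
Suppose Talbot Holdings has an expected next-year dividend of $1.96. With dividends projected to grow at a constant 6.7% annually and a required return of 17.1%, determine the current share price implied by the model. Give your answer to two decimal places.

Gordon growth model: P₀ = D₁/(r − g), with D₁ = 1.96 given directly.
P₀ = 1.9600 / (0.171 − 0.067) = 1.9600 / 0.104 = 18.8462

$18.85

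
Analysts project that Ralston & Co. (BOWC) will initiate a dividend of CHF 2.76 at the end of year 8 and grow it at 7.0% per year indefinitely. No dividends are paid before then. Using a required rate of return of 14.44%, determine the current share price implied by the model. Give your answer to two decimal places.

CHF 14.43

Deferred-dividend DDM. At t=7 the remaining stream is a growing perpetuity with first payment D_8 = 2.76.
V_7 = D_8/(r−g) = 2.76/(0.1444−0.07) = 37.0968
P₀ = V_7/(1+r)^7 = 37.0968/(1+0.1444)^7 = 14.4308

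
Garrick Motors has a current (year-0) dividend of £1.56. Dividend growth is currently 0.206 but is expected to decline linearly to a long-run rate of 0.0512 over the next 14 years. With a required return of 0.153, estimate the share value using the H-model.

£32.71

H-model: P₀ = D₀[(1+g_L) + H(g_S−g_L)]/(r−g_L), with H = 14/2 = 7.
P₀ = 1.56 × [(1+0.0512) + 7×(0.206−0.0512)] / (0.153−0.0512)
   = 1.56 × 2.1348 / 0.1018 = 32.7140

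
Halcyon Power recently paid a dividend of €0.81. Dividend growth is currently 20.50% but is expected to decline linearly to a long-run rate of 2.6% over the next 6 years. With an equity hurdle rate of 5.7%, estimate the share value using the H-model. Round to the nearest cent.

€40.84

H-model: P₀ = D₀[(1+g_L) + H(g_S−g_L)]/(r−g_L), with H = 6/2 = 3.
P₀ = 0.81 × [(1+0.026) + 3×(0.205−0.026)] / (0.057−0.026)
   = 0.81 × 1.5630 / 0.031 = 40.8397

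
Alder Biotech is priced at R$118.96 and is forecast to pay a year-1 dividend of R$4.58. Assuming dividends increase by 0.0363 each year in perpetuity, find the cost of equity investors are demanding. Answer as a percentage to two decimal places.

7.48%

Rearranging the constant-growth DDM: r = D₁/P₀ + g.
r = 4.5800 / 118.96 + 0.0363 = 0.03850 + 0.0363 = 0.07480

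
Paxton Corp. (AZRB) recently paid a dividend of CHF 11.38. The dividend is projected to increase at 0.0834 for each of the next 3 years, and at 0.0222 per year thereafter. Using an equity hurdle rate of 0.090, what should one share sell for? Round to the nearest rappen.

Two-stage DDM. Project D₁…D_3 at 0.0834, terminal growth 0.0222, discount at r = 0.09.
D_1 = 12.3291
D_2 = 13.3573
D_3 = 14.4713
Terminal value at t=3: TV = D_4/(r−g) = 14.7926/(0.09−0.0222) = 218.1800
P₀ = 12.3291/(1+0.09)^1 + 13.3573/(1+0.09)^2 + 14.4713/(1+0.09)^3 + 218.1800/(1+0.09)^3 = 202.2032

CHF 202.20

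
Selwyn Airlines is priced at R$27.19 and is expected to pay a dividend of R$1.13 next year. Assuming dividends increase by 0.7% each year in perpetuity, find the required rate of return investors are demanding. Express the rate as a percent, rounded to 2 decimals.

4.86%

Rearranging the constant-growth DDM: r = D₁/P₀ + g.
r = 1.1300 / 27.19 + 0.007 = 0.04156 + 0.007 = 0.04856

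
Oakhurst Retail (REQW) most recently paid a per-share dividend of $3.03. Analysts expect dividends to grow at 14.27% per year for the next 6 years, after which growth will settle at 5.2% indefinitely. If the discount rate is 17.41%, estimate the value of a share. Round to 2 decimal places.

Two-stage DDM. Project D₁…D_6 at 0.1427, terminal growth 0.052, discount at r = 0.1741.
D_1 = 3.4624
D_2 = 3.9565
D_3 = 4.5211
D_4 = 5.1662
D_5 = 5.9034
D_6 = 6.7458
Terminal value at t=6: TV = D_7/(r−g) = 7.0966/(0.1741−0.052) = 58.1214
P₀ = 3.4624/(1+0.1741)^1 + 3.9565/(1+0.1741)^2 + 4.5211/(1+0.1741)^3 + 5.1662/(1+0.1741)^4 + 5.9034/(1+0.1741)^5 + 6.7458/(1+0.1741)^6 + 58.1214/(1+0.1741)^6 = 38.7395

$38.74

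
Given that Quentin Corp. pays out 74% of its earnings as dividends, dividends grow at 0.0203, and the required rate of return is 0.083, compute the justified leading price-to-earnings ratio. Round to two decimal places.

11.80

Justified leading P/E = b/(r−g) = 0.74/(0.083−0.0203) = 11.8022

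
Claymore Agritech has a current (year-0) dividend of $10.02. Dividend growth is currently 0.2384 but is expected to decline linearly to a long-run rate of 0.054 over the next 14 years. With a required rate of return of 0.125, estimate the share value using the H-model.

$330.91

H-model: P₀ = D₀[(1+g_L) + H(g_S−g_L)]/(r−g_L), with H = 14/2 = 7.
P₀ = 10.02 × [(1+0.054) + 7×(0.2384−0.054)] / (0.125−0.054)
   = 10.02 × 2.3448 / 0.071 = 330.9140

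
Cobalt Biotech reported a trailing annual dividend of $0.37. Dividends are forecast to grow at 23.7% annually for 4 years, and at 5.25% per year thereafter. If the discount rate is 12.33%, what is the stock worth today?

Two-stage DDM. Project D₁…D_4 at 0.237, terminal growth 0.0525, discount at r = 0.1233.
D_1 = 0.4577
D_2 = 0.5662
D_3 = 0.7003
D_4 = 0.8663
Terminal value at t=4: TV = D_5/(r−g) = 0.9118/(0.1233−0.0525) = 12.8786
P₀ = 0.4577/(1+0.1233)^1 + 0.5662/(1+0.1233)^2 + 0.7003/(1+0.1233)^3 + 0.8663/(1+0.1233)^4 + 12.8786/(1+0.1233)^4 = 9.9832

$9.98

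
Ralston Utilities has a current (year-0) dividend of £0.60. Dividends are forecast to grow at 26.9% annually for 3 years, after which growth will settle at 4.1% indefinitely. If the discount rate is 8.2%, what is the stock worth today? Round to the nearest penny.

£27.07

Two-stage DDM. Project D₁…D_3 at 0.269, terminal growth 0.041, discount at r = 0.082.
D_1 = 0.7614
D_2 = 0.9662
D_3 = 1.2261
Terminal value at t=3: TV = D_4/(r−g) = 1.2764/(0.082−0.041) = 31.1317
P₀ = 0.7614/(1+0.082)^1 + 0.9662/(1+0.082)^2 + 1.2261/(1+0.082)^3 + 31.1317/(1+0.082)^3 = 27.0735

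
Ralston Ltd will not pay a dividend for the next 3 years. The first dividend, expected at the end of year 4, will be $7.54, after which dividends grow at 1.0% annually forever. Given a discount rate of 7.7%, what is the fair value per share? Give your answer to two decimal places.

Deferred-dividend DDM. At t=3 the remaining stream is a growing perpetuity with first payment D_4 = 7.54.
V_3 = D_4/(r−g) = 7.54/(0.077−0.01) = 112.5373
P₀ = V_3/(1+r)^3 = 112.5373/(1+0.077)^3 = 90.0844

$90.08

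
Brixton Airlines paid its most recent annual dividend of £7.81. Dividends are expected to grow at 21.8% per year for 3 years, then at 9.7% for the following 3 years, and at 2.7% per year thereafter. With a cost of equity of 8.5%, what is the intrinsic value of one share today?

Three-stage DDM. Project D₁…D_6; terminal Gordon value at t=6 with g = 0.027; discount at r = 0.085.
D_1 = 9.5126
D_2 = 11.5863
D_3 = 14.1121
D_4 = 15.4810
D_5 = 16.9827
D_6 = 18.6300
TV_6 = 19.1330/(0.085−0.027) = 329.8794
P₀ = Σ Dₜ/(1+r)ᵗ + TV_6/(1+r)^6 = 265.7400

£265.74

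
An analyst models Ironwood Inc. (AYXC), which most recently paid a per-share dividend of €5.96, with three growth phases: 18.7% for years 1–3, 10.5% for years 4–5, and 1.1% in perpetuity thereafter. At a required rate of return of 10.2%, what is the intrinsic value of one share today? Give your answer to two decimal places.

Three-stage DDM. Project D₁…D_5; terminal Gordon value at t=5 with g = 0.011; discount at r = 0.102.
D_1 = 7.0745
D_2 = 8.3975
D_3 = 9.9678
D_4 = 11.0144
D_5 = 12.1709
TV_5 = 12.3048/(0.102−0.011) = 135.2174
P₀ = Σ Dₜ/(1+r)ᵗ + TV_5/(1+r)^5 = 118.9405

€118.94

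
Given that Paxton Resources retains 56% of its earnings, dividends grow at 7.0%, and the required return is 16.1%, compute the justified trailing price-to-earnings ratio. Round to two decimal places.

Payout ratio b = 1 − 0.56 = 0.44.
Justified trailing P/E = b(1+g)/(r−g) = 0.44×(1+0.07)/(0.161−0.07) = 5.1736

5.17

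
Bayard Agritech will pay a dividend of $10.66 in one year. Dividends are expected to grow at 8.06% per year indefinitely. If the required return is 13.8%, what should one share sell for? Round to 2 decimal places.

Gordon growth model: P₀ = D₁/(r − g), with D₁ = 10.66 given directly.
P₀ = 10.6600 / (0.138 − 0.0806) = 10.6600 / 0.0574 = 185.7143

$185.71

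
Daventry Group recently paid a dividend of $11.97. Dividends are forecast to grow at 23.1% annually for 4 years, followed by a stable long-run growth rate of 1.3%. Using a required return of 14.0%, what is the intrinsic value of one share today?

Two-stage DDM. Project D₁…D_4 at 0.231, terminal growth 0.013, discount at r = 0.14.
D_1 = 14.7351
D_2 = 18.1389
D_3 = 22.3290
D_4 = 27.4869
Terminal value at t=4: TV = D_5/(r−g) = 27.8443/(0.14−0.013) = 219.2462
P₀ = 14.7351/(1+0.14)^1 + 18.1389/(1+0.14)^2 + 22.3290/(1+0.14)^3 + 27.4869/(1+0.14)^4 + 219.2462/(1+0.14)^4 = 188.0400

$188.04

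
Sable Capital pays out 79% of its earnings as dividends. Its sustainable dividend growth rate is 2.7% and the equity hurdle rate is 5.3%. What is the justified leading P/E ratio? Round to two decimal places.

30.38

Justified leading P/E = b/(r−g) = 0.79/(0.053−0.027) = 30.3846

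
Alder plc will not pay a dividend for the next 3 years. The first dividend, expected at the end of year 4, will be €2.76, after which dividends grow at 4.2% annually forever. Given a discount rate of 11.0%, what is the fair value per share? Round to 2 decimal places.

€29.68

Deferred-dividend DDM. At t=3 the remaining stream is a growing perpetuity with first payment D_4 = 2.76.
V_3 = D_4/(r−g) = 2.76/(0.11−0.042) = 40.5882
P₀ = V_3/(1+r)^3 = 40.5882/(1+0.11)^3 = 29.6778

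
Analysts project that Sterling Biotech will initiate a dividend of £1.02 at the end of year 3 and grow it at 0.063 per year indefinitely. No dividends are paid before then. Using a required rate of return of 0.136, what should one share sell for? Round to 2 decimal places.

£10.83

Deferred-dividend DDM. At t=2 the remaining stream is a growing perpetuity with first payment D_3 = 1.02.
V_2 = D_3/(r−g) = 1.02/(0.136−0.063) = 13.9726
P₀ = V_2/(1+r)^2 = 13.9726/(1+0.136)^2 = 10.8273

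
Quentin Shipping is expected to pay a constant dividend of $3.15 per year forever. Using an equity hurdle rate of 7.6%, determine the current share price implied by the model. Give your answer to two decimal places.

$41.45

Zero-growth DDM (perpetuity): P₀ = D/r = 3.15 / 0.076 = 41.4474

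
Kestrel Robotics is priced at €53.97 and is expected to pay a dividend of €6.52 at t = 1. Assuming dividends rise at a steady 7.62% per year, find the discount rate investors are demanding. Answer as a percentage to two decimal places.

Rearranging the constant-growth DDM: r = D₁/P₀ + g.
r = 6.5200 / 53.97 + 0.0762 = 0.12081 + 0.0762 = 0.19701

19.70%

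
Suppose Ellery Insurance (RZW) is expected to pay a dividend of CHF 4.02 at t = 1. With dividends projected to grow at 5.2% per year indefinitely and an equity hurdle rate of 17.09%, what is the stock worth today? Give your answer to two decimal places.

CHF 33.81

Gordon growth model: P₀ = D₁/(r − g), with D₁ = 4.02 given directly.
P₀ = 4.0200 / (0.1709 − 0.052) = 4.0200 / 0.1189 = 33.8099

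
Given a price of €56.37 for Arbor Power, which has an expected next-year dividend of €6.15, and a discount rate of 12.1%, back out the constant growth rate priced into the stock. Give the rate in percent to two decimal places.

From P₀ = D₁/(r − g), the implied growth is g = r − D₁/P₀.
g = 0.121 − 6.15/56.37 = 0.121 − 0.10910 = 0.01190

1.19%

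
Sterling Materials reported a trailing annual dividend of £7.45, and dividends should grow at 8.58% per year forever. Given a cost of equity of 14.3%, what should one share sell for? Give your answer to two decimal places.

Gordon growth model: P₀ = D₁/(r − g). D₁ = 7.45 × (1 + 0.0858) = 8.0892.
P₀ = 8.0892 / (0.143 − 0.0858) = 8.0892 / 0.0572 = 141.4198

£141.42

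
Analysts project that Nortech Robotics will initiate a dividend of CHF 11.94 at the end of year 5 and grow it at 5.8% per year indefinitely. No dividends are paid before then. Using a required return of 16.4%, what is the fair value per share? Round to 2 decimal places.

Deferred-dividend DDM. At t=4 the remaining stream is a growing perpetuity with first payment D_5 = 11.94.
V_4 = D_5/(r−g) = 11.94/(0.164−0.058) = 112.6415
P₀ = V_4/(1+r)^4 = 112.6415/(1+0.164)^4 = 61.3602

CHF 61.36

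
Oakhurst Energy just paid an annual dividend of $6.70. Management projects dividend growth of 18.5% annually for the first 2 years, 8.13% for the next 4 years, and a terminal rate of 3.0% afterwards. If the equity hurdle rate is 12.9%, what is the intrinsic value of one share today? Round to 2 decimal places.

$105.56

Three-stage DDM. Project D₁…D_6; terminal Gordon value at t=6 with g = 0.03; discount at r = 0.129.
D_1 = 7.9395
D_2 = 9.4083
D_3 = 10.1732
D_4 = 11.0003
D_5 = 11.8946
D_6 = 12.8616
TV_6 = 13.2475/(0.129−0.03) = 133.8130
P₀ = Σ Dₜ/(1+r)ᵗ + TV_6/(1+r)^6 = 105.5637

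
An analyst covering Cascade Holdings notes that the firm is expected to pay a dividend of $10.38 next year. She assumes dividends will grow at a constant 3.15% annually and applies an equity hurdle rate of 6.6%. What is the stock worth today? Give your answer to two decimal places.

Gordon growth model: P₀ = D₁/(r − g), with D₁ = 10.38 given directly.
P₀ = 10.3800 / (0.066 − 0.0315) = 10.3800 / 0.0345 = 300.8696

$300.87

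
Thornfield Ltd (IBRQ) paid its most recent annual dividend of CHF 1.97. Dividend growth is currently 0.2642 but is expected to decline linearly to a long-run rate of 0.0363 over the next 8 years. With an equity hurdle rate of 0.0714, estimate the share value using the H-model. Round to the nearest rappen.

H-model: P₀ = D₀[(1+g_L) + H(g_S−g_L)]/(r−g_L), with H = 8/2 = 4.
P₀ = 1.97 × [(1+0.0363) + 4×(0.2642−0.0363)] / (0.0714−0.0363)
   = 1.97 × 1.9479 / 0.0351 = 109.3266

CHF 109.33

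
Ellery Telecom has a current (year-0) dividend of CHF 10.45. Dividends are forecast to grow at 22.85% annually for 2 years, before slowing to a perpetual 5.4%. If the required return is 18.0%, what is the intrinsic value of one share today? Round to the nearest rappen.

Two-stage DDM. Project D₁…D_2 at 0.2285, terminal growth 0.054, discount at r = 0.18.
D_1 = 12.8378
D_2 = 15.7713
Terminal value at t=2: TV = D_3/(r−g) = 16.6229/(0.18−0.054) = 131.9279
P₀ = 12.8378/(1+0.18)^1 + 15.7713/(1+0.18)^2 + 131.9279/(1+0.18)^2 = 116.9548

CHF 116.95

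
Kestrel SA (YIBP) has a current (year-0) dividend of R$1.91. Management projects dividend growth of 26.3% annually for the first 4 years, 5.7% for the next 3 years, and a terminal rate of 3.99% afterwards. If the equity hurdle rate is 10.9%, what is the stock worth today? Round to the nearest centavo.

Three-stage DDM. Project D₁…D_7; terminal Gordon value at t=7 with g = 0.0399; discount at r = 0.109.
D_1 = 2.4123
D_2 = 3.0468
D_3 = 3.8481
D_4 = 4.8601
D_5 = 5.1371
D_6 = 5.4300
D_7 = 5.7395
TV_7 = 5.9685/(0.109−0.0399) = 86.3744
P₀ = Σ Dₜ/(1+r)ᵗ + TV_7/(1+r)^7 = 61.3164

R$61.32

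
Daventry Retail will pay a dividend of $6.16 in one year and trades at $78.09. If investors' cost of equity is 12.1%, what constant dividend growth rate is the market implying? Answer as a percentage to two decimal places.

4.21%

From P₀ = D₁/(r − g), the implied growth is g = r − D₁/P₀.
g = 0.121 − 6.16/78.09 = 0.121 − 0.07888 = 0.04212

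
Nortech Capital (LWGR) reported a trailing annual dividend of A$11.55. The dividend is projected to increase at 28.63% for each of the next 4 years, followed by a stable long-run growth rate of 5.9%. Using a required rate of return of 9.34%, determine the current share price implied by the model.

A$751.54

Two-stage DDM. Project D₁…D_4 at 0.2863, terminal growth 0.059, discount at r = 0.0934.
D_1 = 14.8568
D_2 = 19.1103
D_3 = 24.5815
D_4 = 31.6192
Terminal value at t=4: TV = D_5/(r−g) = 33.4847/(0.0934−0.059) = 973.3938
P₀ = 14.8568/(1+0.0934)^1 + 19.1103/(1+0.0934)^2 + 24.5815/(1+0.0934)^3 + 31.6192/(1+0.0934)^4 + 973.3938/(1+0.0934)^4 = 751.5395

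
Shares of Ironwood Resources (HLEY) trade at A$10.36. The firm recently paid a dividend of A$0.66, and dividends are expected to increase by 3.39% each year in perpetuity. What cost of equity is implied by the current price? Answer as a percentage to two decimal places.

9.98%

Rearranging the constant-growth DDM: r = D₁/P₀ + g.
D₁ = 0.66 × (1 + 0.0339) = 0.6824.
r = 0.6824 / 10.36 + 0.0339 = 0.06587 + 0.0339 = 0.09977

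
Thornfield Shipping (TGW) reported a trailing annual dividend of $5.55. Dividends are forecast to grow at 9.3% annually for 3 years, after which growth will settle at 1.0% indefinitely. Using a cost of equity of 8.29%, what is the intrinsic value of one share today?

$96.03

Two-stage DDM. Project D₁…D_3 at 0.093, terminal growth 0.01, discount at r = 0.0829.
D_1 = 6.0661
D_2 = 6.6303
D_3 = 7.2469
Terminal value at t=3: TV = D_4/(r−g) = 7.3194/(0.0829−0.01) = 100.4031
P₀ = 6.0661/(1+0.0829)^1 + 6.6303/(1+0.0829)^2 + 7.2469/(1+0.0829)^3 + 100.4031/(1+0.0829)^3 = 96.0272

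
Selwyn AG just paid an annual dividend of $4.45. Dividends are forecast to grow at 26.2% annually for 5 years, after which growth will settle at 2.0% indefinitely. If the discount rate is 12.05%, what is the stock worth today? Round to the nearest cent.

Two-stage DDM. Project D₁…D_5 at 0.262, terminal growth 0.02, discount at r = 0.1205.
D_1 = 5.6159
D_2 = 7.0873
D_3 = 8.9441
D_4 = 11.2875
D_5 = 14.2448
Terminal value at t=5: TV = D_6/(r−g) = 14.5297/(0.1205−0.02) = 144.5742
P₀ = 5.6159/(1+0.1205)^1 + 7.0873/(1+0.1205)^2 + 8.9441/(1+0.1205)^3 + 11.2875/(1+0.1205)^4 + 14.2448/(1+0.1205)^5 + 144.5742/(1+0.1205)^5 = 114.0925

$114.09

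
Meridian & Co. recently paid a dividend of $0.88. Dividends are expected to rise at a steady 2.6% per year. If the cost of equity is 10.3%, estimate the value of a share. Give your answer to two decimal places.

Gordon growth model: P₀ = D₁/(r − g). D₁ = 0.88 × (1 + 0.026) = 0.9029.
P₀ = 0.9029 / (0.103 − 0.026) = 0.9029 / 0.077 = 11.7257

$11.73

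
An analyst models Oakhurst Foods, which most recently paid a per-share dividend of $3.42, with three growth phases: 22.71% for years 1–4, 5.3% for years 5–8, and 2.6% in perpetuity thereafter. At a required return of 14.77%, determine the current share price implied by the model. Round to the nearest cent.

Three-stage DDM. Project D₁…D_8; terminal Gordon value at t=8 with g = 0.026; discount at r = 0.1477.
D_1 = 4.1967
D_2 = 5.1497
D_3 = 6.3193
D_4 = 7.7544
D_5 = 8.1653
D_6 = 8.5981
D_7 = 9.0538
D_8 = 9.5337
TV_8 = 9.7815/(0.1477−0.026) = 80.3741
P₀ = Σ Dₜ/(1+r)ᵗ + TV_8/(1+r)^8 = 57.3952

$57.40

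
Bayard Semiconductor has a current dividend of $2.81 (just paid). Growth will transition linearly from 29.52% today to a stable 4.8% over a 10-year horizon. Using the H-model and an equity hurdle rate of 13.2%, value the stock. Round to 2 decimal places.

$76.41

H-model: P₀ = D₀[(1+g_L) + H(g_S−g_L)]/(r−g_L), with H = 10/2 = 5.
P₀ = 2.81 × [(1+0.048) + 5×(0.2952−0.048)] / (0.132−0.048)
   = 2.81 × 2.2840 / 0.084 = 76.4052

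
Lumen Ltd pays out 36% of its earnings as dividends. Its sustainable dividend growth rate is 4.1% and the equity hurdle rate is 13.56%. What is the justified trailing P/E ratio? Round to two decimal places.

Justified trailing P/E = b(1+g)/(r−g) = 0.36×(1+0.041)/(0.1356−0.041) = 3.9615

3.96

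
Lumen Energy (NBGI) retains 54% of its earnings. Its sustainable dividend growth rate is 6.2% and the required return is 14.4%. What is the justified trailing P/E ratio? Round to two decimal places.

Payout ratio b = 1 − 0.54 = 0.46.
Justified trailing P/E = b(1+g)/(r−g) = 0.46×(1+0.062)/(0.144−0.062) = 5.9576

5.96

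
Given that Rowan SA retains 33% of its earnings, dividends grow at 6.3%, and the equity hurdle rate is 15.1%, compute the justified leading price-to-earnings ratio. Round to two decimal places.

7.61

Payout ratio b = 1 − 0.33 = 0.67.
Justified leading P/E = b/(r−g) = 0.67/(0.151−0.063) = 7.6136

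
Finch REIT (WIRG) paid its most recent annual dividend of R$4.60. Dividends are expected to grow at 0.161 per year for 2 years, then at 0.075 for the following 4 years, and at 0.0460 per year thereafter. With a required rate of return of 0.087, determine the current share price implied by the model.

R$158.64

Three-stage DDM. Project D₁…D_6; terminal Gordon value at t=6 with g = 0.046; discount at r = 0.087.
D_1 = 5.3406
D_2 = 6.2004
D_3 = 6.6655
D_4 = 7.1654
D_5 = 7.7028
D_6 = 8.2805
TV_6 = 8.6614/(0.087−0.046) = 211.2535
P₀ = Σ Dₜ/(1+r)ᵗ + TV_6/(1+r)^6 = 158.6422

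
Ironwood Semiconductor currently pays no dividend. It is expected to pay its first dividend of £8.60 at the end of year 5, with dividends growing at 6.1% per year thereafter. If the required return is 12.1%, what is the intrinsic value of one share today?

£90.77

Deferred-dividend DDM. At t=4 the remaining stream is a growing perpetuity with first payment D_5 = 8.60.
V_4 = D_5/(r−g) = 8.60/(0.121−0.061) = 143.3333
P₀ = V_4/(1+r)^4 = 143.3333/(1+0.121)^4 = 90.7663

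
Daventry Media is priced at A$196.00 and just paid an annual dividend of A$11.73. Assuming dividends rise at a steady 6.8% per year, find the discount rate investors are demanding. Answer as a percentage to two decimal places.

13.19%

Rearranging the constant-growth DDM: r = D₁/P₀ + g.
D₁ = 11.73 × (1 + 0.068) = 12.5276.
r = 12.5276 / 196.00 + 0.068 = 0.06392 + 0.068 = 0.13192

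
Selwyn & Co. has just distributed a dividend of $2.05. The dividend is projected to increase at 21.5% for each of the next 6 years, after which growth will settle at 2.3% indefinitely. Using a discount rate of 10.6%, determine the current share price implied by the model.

$61.72

Two-stage DDM. Project D₁…D_6 at 0.215, terminal growth 0.023, discount at r = 0.106.
D_1 = 2.4907
D_2 = 3.0263
D_3 = 3.6769
D_4 = 4.4674
D_5 = 5.4279
D_6 = 6.5950
Terminal value at t=6: TV = D_7/(r−g) = 6.7466/(0.106−0.023) = 81.2847
P₀ = 2.4907/(1+0.106)^1 + 3.0263/(1+0.106)^2 + 3.6769/(1+0.106)^3 + 4.4674/(1+0.106)^4 + 5.4279/(1+0.106)^5 + 6.5950/(1+0.106)^6 + 81.2847/(1+0.106)^6 = 61.7222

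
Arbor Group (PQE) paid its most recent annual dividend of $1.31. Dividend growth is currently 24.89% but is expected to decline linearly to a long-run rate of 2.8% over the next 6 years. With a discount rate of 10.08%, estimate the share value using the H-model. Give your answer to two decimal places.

$30.42

H-model: P₀ = D₀[(1+g_L) + H(g_S−g_L)]/(r−g_L), with H = 6/2 = 3.
P₀ = 1.31 × [(1+0.028) + 3×(0.2489−0.028)] / (0.1008−0.028)
   = 1.31 × 1.6907 / 0.0728 = 30.4233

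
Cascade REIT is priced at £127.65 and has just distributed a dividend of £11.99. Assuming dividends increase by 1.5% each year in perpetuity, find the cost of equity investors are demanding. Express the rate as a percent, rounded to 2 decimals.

11.03%

Rearranging the constant-growth DDM: r = D₁/P₀ + g.
D₁ = 11.99 × (1 + 0.015) = 12.1698.
r = 12.1698 / 127.65 + 0.015 = 0.09534 + 0.015 = 0.11034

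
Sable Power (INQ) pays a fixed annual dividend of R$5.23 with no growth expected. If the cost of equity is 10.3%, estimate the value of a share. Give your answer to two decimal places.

Zero-growth DDM (perpetuity): P₀ = D/r = 5.23 / 0.103 = 50.7767

R$50.78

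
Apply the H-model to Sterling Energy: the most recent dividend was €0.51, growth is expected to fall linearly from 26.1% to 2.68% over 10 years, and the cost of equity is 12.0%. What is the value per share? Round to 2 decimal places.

H-model: P₀ = D₀[(1+g_L) + H(g_S−g_L)]/(r−g_L), with H = 10/2 = 5.
P₀ = 0.51 × [(1+0.0268) + 5×(0.261−0.0268)] / (0.12−0.0268)
   = 0.51 × 2.1978 / 0.0932 = 12.0266

€12.03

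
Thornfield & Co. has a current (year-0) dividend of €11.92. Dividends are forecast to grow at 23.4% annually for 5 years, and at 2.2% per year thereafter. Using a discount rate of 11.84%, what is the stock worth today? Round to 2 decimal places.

€287.49

Two-stage DDM. Project D₁…D_5 at 0.234, terminal growth 0.022, discount at r = 0.1184.
D_1 = 14.7093
D_2 = 18.1513
D_3 = 22.3986
D_4 = 27.6399
D_5 = 34.1077
Terminal value at t=5: TV = D_6/(r−g) = 34.8580/(0.1184−0.022) = 361.5979
P₀ = 14.7093/(1+0.1184)^1 + 18.1513/(1+0.1184)^2 + 22.3986/(1+0.1184)^3 + 27.6399/(1+0.1184)^4 + 34.1077/(1+0.1184)^5 + 361.5979/(1+0.1184)^5 = 287.4861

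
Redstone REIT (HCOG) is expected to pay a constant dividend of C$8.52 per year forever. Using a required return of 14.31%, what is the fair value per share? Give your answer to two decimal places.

Zero-growth DDM (perpetuity): P₀ = D/r = 8.52 / 0.1431 = 59.5388

C$59.54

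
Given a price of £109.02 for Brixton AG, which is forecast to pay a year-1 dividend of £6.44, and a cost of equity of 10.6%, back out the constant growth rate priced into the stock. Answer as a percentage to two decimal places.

4.69%

From P₀ = D₁/(r − g), the implied growth is g = r − D₁/P₀.
g = 0.106 − 6.44/109.02 = 0.106 − 0.05907 = 0.04693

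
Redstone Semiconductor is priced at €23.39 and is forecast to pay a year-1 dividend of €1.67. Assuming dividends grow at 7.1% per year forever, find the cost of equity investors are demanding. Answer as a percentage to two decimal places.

Rearranging the constant-growth DDM: r = D₁/P₀ + g.
r = 1.6700 / 23.39 + 0.071 = 0.07140 + 0.071 = 0.14240

14.24%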